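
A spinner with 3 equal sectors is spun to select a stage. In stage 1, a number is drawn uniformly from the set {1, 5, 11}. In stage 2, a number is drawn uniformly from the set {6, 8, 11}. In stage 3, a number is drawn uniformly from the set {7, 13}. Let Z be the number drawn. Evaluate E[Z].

8

E[Z | stage 1] = (1+5+11)/3 = 17/3.
E[Z | stage 2] = (6+8+11)/3 = 25/3.
E[Z | stage 3] = (7+13)/2 = 10.
By the law of total expectation,
E[Z] = (1/3)·(17/3) + (1/3)·(25/3) + (1/3)·(10) = 8.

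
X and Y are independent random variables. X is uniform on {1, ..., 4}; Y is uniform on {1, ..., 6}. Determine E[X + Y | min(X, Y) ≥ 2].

7

P(min(X, Y) ≥ 2) = 5/8.
Summing (X+Y)·P(x,y) over outcomes with min(X, Y) ≥ 2 gives 35/8.
E[X + Y | min(X, Y) ≥ 2] = (35/8) / (5/8) = 7.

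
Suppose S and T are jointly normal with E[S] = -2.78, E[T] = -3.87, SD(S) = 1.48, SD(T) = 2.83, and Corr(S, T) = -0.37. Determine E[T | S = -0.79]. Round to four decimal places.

-5.2779

E[T | S=x] = μ_T + ρ(σ_T/σ_S)(x − μ_S) for jointly normal variables.
E[T | S=-0.79] = -3.87 + (-0.37)·(2.83/1.48)·(-0.79 − (-2.78)) = -3.87 + (-0.7075)·(1.99) = -5.2779.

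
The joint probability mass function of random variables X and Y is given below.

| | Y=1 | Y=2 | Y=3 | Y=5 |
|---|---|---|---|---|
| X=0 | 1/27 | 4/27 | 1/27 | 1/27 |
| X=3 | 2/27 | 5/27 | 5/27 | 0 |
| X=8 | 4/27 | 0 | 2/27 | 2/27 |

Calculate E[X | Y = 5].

16/3

P(Y = 5) = 1/9.
Σ X·P over the event = 0·(1/27) + 8·(2/27) = 16/27.
E[X | Y = 5] = (16/27) / (1/9) = 16/3.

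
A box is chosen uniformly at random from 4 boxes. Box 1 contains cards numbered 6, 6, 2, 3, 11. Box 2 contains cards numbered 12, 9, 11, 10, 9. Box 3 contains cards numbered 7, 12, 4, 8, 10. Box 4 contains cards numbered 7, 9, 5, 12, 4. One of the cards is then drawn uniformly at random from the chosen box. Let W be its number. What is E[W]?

E[W | box 1] = (6+6+2+3+11)/5 = 28/5.
E[W | box 2] = (12+9+11+10+9)/5 = 51/5.
E[W | box 3] = (7+12+4+8+10)/5 = 41/5.
E[W | box 4] = (7+9+5+12+4)/5 = 37/5.
By the law of total expectation,
E[W] = (1/4)·(28/5) + (1/4)·(51/5) + (1/4)·(41/5) + (1/4)·(37/5) = 157/20.

157/20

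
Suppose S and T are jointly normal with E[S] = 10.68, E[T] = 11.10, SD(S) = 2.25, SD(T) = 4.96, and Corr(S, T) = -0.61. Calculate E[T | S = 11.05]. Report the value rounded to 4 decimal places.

The regression of T on S has slope ρ·σ_T/σ_S and passes through (μ_S, μ_T).
E[T | S=11.05] = 11.10 + (-0.61)·(4.96/2.25)·(11.05 − (10.68)) = 11.10 + (-1.3447)·(0.37) = 10.6025.

10.6025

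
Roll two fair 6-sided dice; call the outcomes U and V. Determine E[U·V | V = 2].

7

Outcomes with V = 2: (1,2), (2,2), (3,2), (4,2), (5,2), (6,2), each with probability 1/36.
E[U·V | V = 2] = (2 + 4 + 6 + 8 + 10 + 12) / 6 = 7.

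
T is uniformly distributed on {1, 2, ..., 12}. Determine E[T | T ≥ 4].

8

Given T ≥ 4, T is equally likely to be any of {4, 5, 6, 7, 8, 9, 10, 11, 12}.
E[T | T ≥ 4] = (4 + 5 + 6 + 7 + 8 + 9 + 10 + 11 + 12) / 9 = 8.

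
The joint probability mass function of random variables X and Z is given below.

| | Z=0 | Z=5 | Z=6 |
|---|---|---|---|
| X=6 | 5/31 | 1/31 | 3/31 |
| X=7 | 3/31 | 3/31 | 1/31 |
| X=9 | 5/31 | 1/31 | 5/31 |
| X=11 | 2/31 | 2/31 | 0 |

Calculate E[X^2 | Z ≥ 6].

P(Z ≥ 6) = 9/31.
Σ X^2·P over the event = 36·(3/31) + 49·(1/31) + 81·(5/31) = 562/31.
E[X^2 | Z ≥ 6] = (562/31) / (9/31) = 562/9.

562/9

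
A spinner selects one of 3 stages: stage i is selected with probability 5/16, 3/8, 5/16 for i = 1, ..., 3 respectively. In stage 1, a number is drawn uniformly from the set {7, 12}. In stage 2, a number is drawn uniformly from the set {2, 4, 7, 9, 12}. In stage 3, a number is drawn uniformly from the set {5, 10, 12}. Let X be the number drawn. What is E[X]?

1333/160

E[X | stage 1] = (7+12)/2 = 19/2.
E[X | stage 2] = (2+4+7+9+12)/5 = 34/5.
E[X | stage 3] = (5+10+12)/3 = 9.
By the law of total expectation,
E[X] = (5/16)·(19/2) + (3/8)·(34/5) + (5/16)·(9) = 1333/160.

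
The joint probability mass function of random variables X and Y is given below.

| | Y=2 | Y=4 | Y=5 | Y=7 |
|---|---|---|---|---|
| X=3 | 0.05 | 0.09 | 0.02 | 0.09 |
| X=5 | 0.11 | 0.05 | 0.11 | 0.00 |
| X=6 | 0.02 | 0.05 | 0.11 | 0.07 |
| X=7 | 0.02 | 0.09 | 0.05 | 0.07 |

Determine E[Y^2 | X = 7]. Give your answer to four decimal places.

26.9565

P(X = 7) = 0.23.
Σ Y^2·P over the event = 4·(0.02) + 16·(0.09) + 25·(0.05) + 49·(0.07) = 6.20.
E[Y^2 | X = 7] = (6.20) / (0.23) = 26.9565.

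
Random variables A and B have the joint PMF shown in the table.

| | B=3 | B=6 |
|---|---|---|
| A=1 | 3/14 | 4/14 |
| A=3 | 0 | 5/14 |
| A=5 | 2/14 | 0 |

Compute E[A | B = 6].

P(B = 6) = 9/14.
Summing A·P(A=x,B=y) over the conditioning event gives 19/14.
E[A | B = 6] = (19/14) / (9/14) = 19/9.

19/9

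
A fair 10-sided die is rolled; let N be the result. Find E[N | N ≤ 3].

2

Given N ≤ 3, N is equally likely to be any of {1, 2, 3}.
E[N | N ≤ 3] = (1 + 2 + 3) / 3 = 2.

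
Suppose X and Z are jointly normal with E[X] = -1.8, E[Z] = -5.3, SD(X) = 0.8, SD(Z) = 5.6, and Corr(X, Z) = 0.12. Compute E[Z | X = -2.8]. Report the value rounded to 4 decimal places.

For a bivariate normal, E[Z | X=x] = μ_Z + ρ·(σ_Z/σ_X)·(x − μ_X).
E[Z | X=-2.8] = -5.3 + (0.12)·(5.6/0.8)·(-2.8 − (-1.8)) = -5.3 + (0.84)·(-1) = -6.1400.

-6.1400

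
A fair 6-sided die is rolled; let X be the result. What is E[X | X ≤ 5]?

3

Given X ≤ 5, X is equally likely to be any of {1, 2, 3, 4, 5}.
E[X | X ≤ 5] = (1 + 2 + 3 + 4 + 5) / 5 = 3.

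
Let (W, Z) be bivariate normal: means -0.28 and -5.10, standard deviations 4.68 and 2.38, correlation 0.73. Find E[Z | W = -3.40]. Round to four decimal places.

-6.2583

E[Z | W=x] = μ_Z + ρ(σ_Z/σ_W)(x − μ_W) for jointly normal variables.
E[Z | W=-3.40] = -5.10 + (0.73)·(2.38/4.68)·(-3.40 − (-0.28)) = -5.10 + (0.37124)·(-3.12) = -6.2583.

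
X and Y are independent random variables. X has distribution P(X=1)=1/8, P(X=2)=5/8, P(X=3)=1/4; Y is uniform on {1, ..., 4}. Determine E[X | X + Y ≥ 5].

P(X + Y ≥ 5) = 17/32.
Summing X·P(x,y) over outcomes with X + Y ≥ 5 gives 39/32.
E[X | X + Y ≥ 5] = (39/32) / (17/32) = 39/17.

39/17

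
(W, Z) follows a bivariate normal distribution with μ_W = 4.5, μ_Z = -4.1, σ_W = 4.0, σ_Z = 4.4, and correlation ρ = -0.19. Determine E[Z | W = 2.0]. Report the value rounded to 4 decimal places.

-3.5775

The regression of Z on W has slope ρ·σ_Z/σ_W and passes through (μ_W, μ_Z).
E[Z | W=2.0] = -4.1 + (-0.19)·(4.4/4.0)·(2.0 − (4.5)) = -4.1 + (-0.209)·(-2.5) = -3.5775.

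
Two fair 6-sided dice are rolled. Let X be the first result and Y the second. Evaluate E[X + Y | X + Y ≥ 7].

P(X + Y ≥ 7) = 7/12.
Summing (X+Y)·P(x,y) over outcomes with X + Y ≥ 7 gives 91/18.
E[X + Y | X + Y ≥ 7] = (91/18) / (7/12) = 26/3.

26/3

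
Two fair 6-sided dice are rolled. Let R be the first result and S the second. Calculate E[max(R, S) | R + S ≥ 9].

57/10

P(R + S ≥ 9) = 5/18.
Summing max(R,S)·P(x,y) over outcomes with R + S ≥ 9 gives 19/12.
E[max(R, S) | R + S ≥ 9] = (19/12) / (5/18) = 57/10.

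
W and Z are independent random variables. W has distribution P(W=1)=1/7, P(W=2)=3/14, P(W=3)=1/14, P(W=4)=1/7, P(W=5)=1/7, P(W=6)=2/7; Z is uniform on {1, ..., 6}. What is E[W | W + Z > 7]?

196/39

P(W + Z > 7) = 13/28.
Summing W·P(x,y) over outcomes with W + Z > 7 gives 7/3.
E[W | W + Z > 7] = (7/3) / (13/28) = 196/39.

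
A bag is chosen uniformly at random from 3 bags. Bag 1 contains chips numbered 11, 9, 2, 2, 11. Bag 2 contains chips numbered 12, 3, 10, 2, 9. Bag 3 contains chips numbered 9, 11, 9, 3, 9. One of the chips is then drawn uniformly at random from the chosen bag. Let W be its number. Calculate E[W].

E[W | bag 1] = (11+9+2+2+11)/5 = 7.
E[W | bag 2] = (12+3+10+2+9)/5 = 36/5.
E[W | bag 3] = (9+11+9+3+9)/5 = 41/5.
E[W] = (1/3)·(7) + (1/3)·(36/5) + (1/3)·(41/5) = 112/15.

112/15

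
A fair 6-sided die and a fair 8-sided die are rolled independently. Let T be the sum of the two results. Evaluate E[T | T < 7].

P(T < 7) = 5/16.
Σ over the event: 2·1/48 + 3·1/24 + 4·1/16 + 5·1/12 + 6·5/48 = 35/24.
E[T | T < 7] = (35/24) / (5/16) = 14/3.

14/3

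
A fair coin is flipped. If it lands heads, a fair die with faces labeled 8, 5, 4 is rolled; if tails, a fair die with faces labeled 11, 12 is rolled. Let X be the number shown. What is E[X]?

E[X | heads] = (8+5+4)/3 = 17/3.
E[X | tails] = (11+12)/2 = 23/2.
By the law of total expectation,
E[X] = (1/2)·(17/3) + (1/2)·(23/2) = 103/12.

103/12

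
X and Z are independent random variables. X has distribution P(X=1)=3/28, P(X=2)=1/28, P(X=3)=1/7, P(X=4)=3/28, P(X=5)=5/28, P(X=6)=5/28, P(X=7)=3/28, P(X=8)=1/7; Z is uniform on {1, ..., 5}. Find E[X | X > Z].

577/98

P(X > Z) = 7/10.
Summing X·P(x,y) over outcomes with X > Z gives 577/140.
E[X | X > Z] = (577/140) / (7/10) = 577/98.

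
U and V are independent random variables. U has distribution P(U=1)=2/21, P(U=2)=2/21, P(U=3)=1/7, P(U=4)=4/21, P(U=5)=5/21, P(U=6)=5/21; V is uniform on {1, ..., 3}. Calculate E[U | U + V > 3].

P(U + V > 3) = 19/21.
Summing U·P(x,y) over outcomes with U + V > 3 gives 250/63.
E[U | U + V > 3] = (250/63) / (19/21) = 250/57.

250/57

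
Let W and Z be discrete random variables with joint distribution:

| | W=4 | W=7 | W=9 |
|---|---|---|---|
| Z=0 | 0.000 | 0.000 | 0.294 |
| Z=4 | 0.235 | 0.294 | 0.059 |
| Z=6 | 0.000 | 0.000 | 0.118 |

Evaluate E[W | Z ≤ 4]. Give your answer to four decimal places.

7.0011

P(Z ≤ 4) = 0.882.
Σ W·P over the event = 4·(0.235) + 7·(0.294) + 9·(0.294) + 9·(0.059) = 6.175.
E[W | Z ≤ 4] = (6.175) / (0.882) = 7.0011.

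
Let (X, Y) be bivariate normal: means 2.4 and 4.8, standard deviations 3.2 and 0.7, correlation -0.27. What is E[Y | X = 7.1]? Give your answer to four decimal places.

4.5224

E[Y | X=x] = μ_Y + ρ(σ_Y/σ_X)(x − μ_X) for jointly normal variables.
E[Y | X=7.1] = 4.8 + (-0.27)·(0.7/3.2)·(7.1 − (2.4)) = 4.8 + (-0.059062)·(4.7) = 4.5224.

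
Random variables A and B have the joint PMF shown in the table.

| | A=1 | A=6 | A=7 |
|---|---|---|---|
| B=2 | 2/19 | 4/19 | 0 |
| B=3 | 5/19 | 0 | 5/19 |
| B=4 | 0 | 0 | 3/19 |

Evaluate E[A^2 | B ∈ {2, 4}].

P(B ∈ {2, 4}) = 9/19.
Σ A^2·P over the event = 1·(2/19) + 36·(4/19) + 49·(3/19) = 293/19.
E[A^2 | B ∈ {2, 4}] = (293/19) / (9/19) = 293/9.

293/9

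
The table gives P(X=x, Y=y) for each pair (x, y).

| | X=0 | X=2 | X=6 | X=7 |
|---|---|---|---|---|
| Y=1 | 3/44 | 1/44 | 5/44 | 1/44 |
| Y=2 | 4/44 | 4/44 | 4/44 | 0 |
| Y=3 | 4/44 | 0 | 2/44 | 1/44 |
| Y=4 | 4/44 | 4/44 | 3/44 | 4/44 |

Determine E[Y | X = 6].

31/14

P(X = 6) = 7/22.
Σ Y·P over the event = 1·(5/44) + 2·(4/44) + 3·(2/44) + 4·(3/44) = 31/44.
E[Y | X = 6] = (31/44) / (7/22) = 31/14.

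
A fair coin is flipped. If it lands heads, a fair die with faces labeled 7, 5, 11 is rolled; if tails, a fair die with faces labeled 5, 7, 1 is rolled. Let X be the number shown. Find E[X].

E[X | heads] = (7+5+11)/3 = 23/3.
E[X | tails] = (5+7+1)/3 = 13/3.
By the law of total expectation,
E[X] = (1/2)·(23/3) + (1/2)·(13/3) = 6.

6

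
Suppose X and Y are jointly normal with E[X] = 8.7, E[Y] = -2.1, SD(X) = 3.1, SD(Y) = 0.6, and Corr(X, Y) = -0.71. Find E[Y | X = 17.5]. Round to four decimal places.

-3.3093

For a bivariate normal, E[Y | X=x] = μ_Y + ρ·(σ_Y/σ_X)·(x − μ_X).
E[Y | X=17.5] = -2.1 + (-0.71)·(0.6/3.1)·(17.5 − (8.7)) = -2.1 + (-0.13742)·(8.8) = -3.3093.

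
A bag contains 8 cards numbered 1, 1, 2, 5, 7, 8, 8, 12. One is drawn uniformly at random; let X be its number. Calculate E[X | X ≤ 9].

P(X ≤ 9) = 7/8.
Σ over the event: 1·1/4 + 2·1/8 + 5·1/8 + 7·1/8 + 8·1/4 = 4.
E[X | X ≤ 9] = (4) / (7/8) = 32/7.

32/7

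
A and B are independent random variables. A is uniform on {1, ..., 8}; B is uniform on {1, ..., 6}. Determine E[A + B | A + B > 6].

314/33

P(A + B > 6) = 11/16.
Summing (A+B)·P(x,y) over outcomes with A + B > 6 gives 157/24.
E[A + B | A + B > 6] = (157/24) / (11/16) = 314/33.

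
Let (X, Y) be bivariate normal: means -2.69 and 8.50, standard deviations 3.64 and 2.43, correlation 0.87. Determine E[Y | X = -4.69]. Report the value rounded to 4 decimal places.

The regression of Y on X has slope ρ·σ_Y/σ_X and passes through (μ_X, μ_Y).
E[Y | X=-4.69] = 8.50 + (0.87)·(2.43/3.64)·(-4.69 − (-2.69)) = 8.50 + (0.5808)·(-2) = 7.3384.

7.3384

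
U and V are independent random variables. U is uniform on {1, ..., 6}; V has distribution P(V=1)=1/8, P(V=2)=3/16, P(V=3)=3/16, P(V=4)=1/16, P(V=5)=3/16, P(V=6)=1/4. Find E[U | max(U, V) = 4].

7/2

P(max(U, V) = 4) = 1/8.
Summing U·P(x,y) over outcomes with max(U, V) = 4 gives 7/16.
E[U | max(U, V) = 4] = (7/16) / (1/8) = 7/2.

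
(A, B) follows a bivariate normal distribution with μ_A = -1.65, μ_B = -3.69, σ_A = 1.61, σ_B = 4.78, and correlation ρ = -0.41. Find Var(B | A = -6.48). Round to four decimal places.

Var(B | A=x) = (1 − ρ²)·σ_B².
Var(B | A=-6.48) = (4.78)²·(1 − (-0.41)²) = 22.8484·0.8319 = 19.0076.

19.0076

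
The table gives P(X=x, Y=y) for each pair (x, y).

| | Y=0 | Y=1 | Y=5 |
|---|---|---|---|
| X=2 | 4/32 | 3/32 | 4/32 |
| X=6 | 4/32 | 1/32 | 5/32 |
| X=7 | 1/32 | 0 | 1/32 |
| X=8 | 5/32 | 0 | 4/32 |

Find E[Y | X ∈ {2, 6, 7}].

54/23

P(X ∈ {2, 6, 7}) = 23/32.
Σ Y·P over the event = 0·(4/32) + 1·(3/32) + 5·(4/32) + 0·(4/32) + 1·(1/32) + 5·(5/32) + 0·(1/32) + 5·(1/32) = 27/16.
E[Y | X ∈ {2, 6, 7}] = (27/16) / (23/32) = 54/23.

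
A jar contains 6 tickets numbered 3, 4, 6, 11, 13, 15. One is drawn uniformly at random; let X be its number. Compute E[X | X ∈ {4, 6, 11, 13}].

17/2

P(X ∈ {4, 6, 11, 13}) = 2/3.
Σ over the event: 4·1/6 + 6·1/6 + 11·1/6 + 13·1/6 = 17/3.
E[X | X ∈ {4, 6, 11, 13}] = (17/3) / (2/3) = 17/2.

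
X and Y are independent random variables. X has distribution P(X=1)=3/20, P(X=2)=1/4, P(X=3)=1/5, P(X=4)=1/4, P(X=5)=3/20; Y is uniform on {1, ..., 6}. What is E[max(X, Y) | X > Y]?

77/20

P(X > Y) = 1/3.
Summing max(X,Y)·P(x,y) over outcomes with X > Y gives 77/60.
E[max(X, Y) | X > Y] = (77/60) / (1/3) = 77/20.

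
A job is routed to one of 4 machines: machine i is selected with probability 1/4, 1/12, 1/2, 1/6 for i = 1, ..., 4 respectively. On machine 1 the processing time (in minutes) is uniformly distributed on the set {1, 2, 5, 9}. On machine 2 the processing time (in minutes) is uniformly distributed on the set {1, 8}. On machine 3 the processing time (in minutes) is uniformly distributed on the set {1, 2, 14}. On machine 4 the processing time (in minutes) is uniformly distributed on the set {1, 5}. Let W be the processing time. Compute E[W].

229/48

E[W | machine 1] = (1+2+5+9)/4 = 17/4.
E[W | machine 2] = (1+8)/2 = 9/2.
E[W | machine 3] = (1+2+14)/3 = 17/3.
E[W | machine 4] = (1+5)/2 = 3.
E[W] = (1/4)·(17/4) + (1/12)·(9/2) + (1/2)·(17/3) + (1/6)·(3) = 229/48.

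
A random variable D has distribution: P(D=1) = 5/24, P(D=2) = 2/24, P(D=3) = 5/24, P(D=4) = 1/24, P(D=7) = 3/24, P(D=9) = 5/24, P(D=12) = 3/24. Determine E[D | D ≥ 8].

P(D ≥ 8) = 1/3.
Σ over the event: 9·5/24 + 12·1/8 = 27/8.
E[D | D ≥ 8] = (27/8) / (1/3) = 81/8.

81/8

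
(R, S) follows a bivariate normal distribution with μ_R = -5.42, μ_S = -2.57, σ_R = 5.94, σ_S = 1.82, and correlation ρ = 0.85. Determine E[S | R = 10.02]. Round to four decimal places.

1.4512

The regression of S on R has slope ρ·σ_S/σ_R and passes through (μ_R, μ_S).
E[S | R=10.02] = -2.57 + (0.85)·(1.82/5.94)·(10.02 − (-5.42)) = -2.57 + (0.26044)·(15.44) = 1.4512.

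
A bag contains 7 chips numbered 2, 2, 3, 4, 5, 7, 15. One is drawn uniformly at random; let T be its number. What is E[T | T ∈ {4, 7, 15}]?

P(T ∈ {4, 7, 15}) = 3/7.
Σ over the event: 4·1/7 + 7·1/7 + 15·1/7 = 26/7.
E[T | T ∈ {4, 7, 15}] = (26/7) / (3/7) = 26/3.

26/3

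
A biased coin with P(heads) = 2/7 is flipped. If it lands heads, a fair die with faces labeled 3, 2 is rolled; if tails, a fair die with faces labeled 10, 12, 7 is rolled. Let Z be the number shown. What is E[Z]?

E[Z | heads] = (3+2)/2 = 5/2.
E[Z | tails] = (10+12+7)/3 = 29/3.
E[Z] = (2/7)·(5/2) + (5/7)·(29/3) = 160/21.

160/21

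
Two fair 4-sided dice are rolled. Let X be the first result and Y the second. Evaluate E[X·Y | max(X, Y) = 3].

27/5

Outcomes with max(X, Y) = 3: (1,3), (2,3), (3,1), (3,2), (3,3), each with probability 1/16.
E[X·Y | max(X, Y) = 3] = (3 + 6 + 3 + 6 + 9) / 5 = 27/5.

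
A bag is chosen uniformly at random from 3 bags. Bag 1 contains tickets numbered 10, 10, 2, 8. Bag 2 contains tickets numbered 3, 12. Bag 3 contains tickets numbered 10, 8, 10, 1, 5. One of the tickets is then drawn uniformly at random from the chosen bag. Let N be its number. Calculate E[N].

E[N | bag 1] = (10+10+2+8)/4 = 15/2.
E[N | bag 2] = (3+12)/2 = 15/2.
E[N | bag 3] = (10+8+10+1+5)/5 = 34/5.
By the law of total expectation,
E[N] = (1/3)·(15/2) + (1/3)·(15/2) + (1/3)·(34/5) = 109/15.

109/15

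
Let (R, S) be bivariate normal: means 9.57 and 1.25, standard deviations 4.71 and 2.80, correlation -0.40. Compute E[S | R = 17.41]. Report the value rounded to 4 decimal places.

For a bivariate normal, E[S | R=x] = μ_S + ρ·(σ_S/σ_R)·(x − μ_R).
E[S | R=17.41] = 1.25 + (-0.40)·(2.80/4.71)·(17.41 − (9.57)) = 1.25 + (-0.23779)·(7.84) = -0.6143.

-0.6143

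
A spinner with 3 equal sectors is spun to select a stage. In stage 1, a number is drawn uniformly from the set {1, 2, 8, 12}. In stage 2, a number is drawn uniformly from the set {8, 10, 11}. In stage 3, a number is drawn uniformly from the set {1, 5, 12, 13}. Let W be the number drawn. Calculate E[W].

139/18

E[W | stage 1] = (1+2+8+12)/4 = 23/4.
E[W | stage 2] = (8+10+11)/3 = 29/3.
E[W | stage 3] = (1+5+12+13)/4 = 31/4.
E[W] = (1/3)·(23/4) + (1/3)·(29/3) + (1/3)·(31/4) = 139/18.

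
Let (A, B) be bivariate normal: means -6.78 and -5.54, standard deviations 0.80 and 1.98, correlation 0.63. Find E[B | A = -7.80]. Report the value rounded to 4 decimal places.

-7.1304

The regression of B on A has slope ρ·σ_B/σ_A and passes through (μ_A, μ_B).
E[B | A=-7.80] = -5.54 + (0.63)·(1.98/0.80)·(-7.80 − (-6.78)) = -5.54 + (1.55925)·(-1.02) = -7.1304.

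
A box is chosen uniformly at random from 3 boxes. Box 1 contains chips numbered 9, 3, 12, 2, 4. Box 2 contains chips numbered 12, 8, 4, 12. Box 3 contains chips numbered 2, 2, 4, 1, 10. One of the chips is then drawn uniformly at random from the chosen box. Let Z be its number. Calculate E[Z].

E[Z | box 1] = (9+3+12+2+4)/5 = 6.
E[Z | box 2] = (12+8+4+12)/4 = 9.
E[Z | box 3] = (2+2+4+1+10)/5 = 19/5.
By the law of total expectation,
E[Z] = (1/3)·(6) + (1/3)·(9) + (1/3)·(19/5) = 94/15.

94/15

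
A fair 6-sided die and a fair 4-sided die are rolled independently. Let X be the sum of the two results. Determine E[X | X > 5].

P(X > 5) = 7/12.
Σ over the event: 6·1/6 + 7·1/6 + 8·1/8 + 9·1/12 + 10·1/24 = 13/3.
E[X | X > 5] = (13/3) / (7/12) = 52/7.

52/7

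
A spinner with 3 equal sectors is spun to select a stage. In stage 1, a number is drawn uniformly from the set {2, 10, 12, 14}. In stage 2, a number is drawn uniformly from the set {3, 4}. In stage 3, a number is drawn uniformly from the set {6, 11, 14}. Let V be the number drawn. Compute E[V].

E[V | stage 1] = (2+10+12+14)/4 = 19/2.
E[V | stage 2] = (3+4)/2 = 7/2.
E[V | stage 3] = (6+11+14)/3 = 31/3.
E[V] = (1/3)·(19/2) + (1/3)·(7/2) + (1/3)·(31/3) = 70/9.

70/9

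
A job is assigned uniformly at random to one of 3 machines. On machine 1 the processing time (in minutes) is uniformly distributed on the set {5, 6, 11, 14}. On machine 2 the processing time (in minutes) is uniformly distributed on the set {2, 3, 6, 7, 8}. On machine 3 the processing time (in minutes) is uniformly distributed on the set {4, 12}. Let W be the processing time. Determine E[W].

37/5

E[W | machine 1] = (5+6+11+14)/4 = 9.
E[W | machine 2] = (2+3+6+7+8)/5 = 26/5.
E[W | machine 3] = (4+12)/2 = 8.
E[W] = (1/3)·(9) + (1/3)·(26/5) + (1/3)·(8) = 37/5.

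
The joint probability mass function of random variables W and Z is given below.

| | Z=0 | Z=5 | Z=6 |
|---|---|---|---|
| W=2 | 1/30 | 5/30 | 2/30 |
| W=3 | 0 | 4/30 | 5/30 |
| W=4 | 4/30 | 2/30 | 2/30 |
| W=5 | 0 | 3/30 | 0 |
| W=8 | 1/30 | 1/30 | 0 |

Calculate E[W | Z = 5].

P(Z = 5) = 1/2.
Σ W·P over the event = 2·(5/30) + 3·(4/30) + 4·(2/30) + 5·(3/30) + 8·(1/30) = 53/30.
E[W | Z = 5] = (53/30) / (1/2) = 53/15.

53/15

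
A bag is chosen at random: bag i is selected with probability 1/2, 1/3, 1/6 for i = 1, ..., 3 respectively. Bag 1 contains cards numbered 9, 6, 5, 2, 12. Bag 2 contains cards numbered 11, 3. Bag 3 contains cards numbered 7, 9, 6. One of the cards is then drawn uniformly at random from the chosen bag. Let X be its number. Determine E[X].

313/45

E[X | bag 1] = (9+6+5+2+12)/5 = 34/5.
E[X | bag 2] = (11+3)/2 = 7.
E[X | bag 3] = (7+9+6)/3 = 22/3.
E[X] = (1/2)·(34/5) + (1/3)·(7) + (1/6)·(22/3) = 313/45.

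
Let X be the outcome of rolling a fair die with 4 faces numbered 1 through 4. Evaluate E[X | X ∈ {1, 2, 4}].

7/3

P(X ∈ {1, 2, 4}) = 3/4.
Σ over the event: 1·1/4 + 2·1/4 + 4·1/4 = 7/4.
E[X | X ∈ {1, 2, 4}] = (7/4) / (3/4) = 7/3.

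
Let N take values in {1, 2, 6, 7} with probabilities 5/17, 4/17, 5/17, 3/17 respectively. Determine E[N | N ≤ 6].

P(N ≤ 6) = 14/17.
Σ over the event: 1·5/17 + 2·4/17 + 6·5/17 = 43/17.
E[N | N ≤ 6] = (43/17) / (14/17) = 43/14.

43/14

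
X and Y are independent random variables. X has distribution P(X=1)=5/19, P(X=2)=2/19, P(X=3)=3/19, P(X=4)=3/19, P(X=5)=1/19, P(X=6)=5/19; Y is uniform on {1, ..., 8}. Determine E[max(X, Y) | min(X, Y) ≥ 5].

161/24

P(min(X, Y) ≥ 5) = 3/19.
Summing max(X,Y)·P(x,y) over outcomes with min(X, Y) ≥ 5 gives 161/152.
E[max(X, Y) | min(X, Y) ≥ 5] = (161/152) / (3/19) = 161/24.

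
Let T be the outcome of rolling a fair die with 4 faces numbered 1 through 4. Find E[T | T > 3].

Given T > 3, T is equally likely to be any of {4}.
E[T | T > 3] = (4) / 1 = 4.

4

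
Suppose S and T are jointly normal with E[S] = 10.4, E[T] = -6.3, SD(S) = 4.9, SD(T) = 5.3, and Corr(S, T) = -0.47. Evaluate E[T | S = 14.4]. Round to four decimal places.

E[T | S=x] = μ_T + ρ(σ_T/σ_S)(x − μ_S) for jointly normal variables.
E[T | S=14.4] = -6.3 + (-0.47)·(5.3/4.9)·(14.4 − (10.4)) = -6.3 + (-0.50837)·(4) = -8.3335.

-8.3335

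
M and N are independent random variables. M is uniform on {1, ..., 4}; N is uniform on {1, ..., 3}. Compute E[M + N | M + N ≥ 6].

19/3

Outcomes with M + N ≥ 6: (3,3), (4,2), (4,3), each with probability 1/12.
E[M + N | M + N ≥ 6] = (6 + 6 + 7) / 3 = 19/3.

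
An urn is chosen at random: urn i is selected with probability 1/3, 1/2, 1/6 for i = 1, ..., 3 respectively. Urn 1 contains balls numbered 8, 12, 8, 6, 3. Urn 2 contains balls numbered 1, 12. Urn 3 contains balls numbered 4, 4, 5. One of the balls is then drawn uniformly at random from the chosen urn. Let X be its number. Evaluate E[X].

E[X | urn 1] = (8+12+8+6+3)/5 = 37/5.
E[X | urn 2] = (1+12)/2 = 13/2.
E[X | urn 3] = (4+4+5)/3 = 13/3.
By the law of total expectation,
E[X] = (1/3)·(37/5) + (1/2)·(13/2) + (1/6)·(13/3) = 1159/180.

1159/180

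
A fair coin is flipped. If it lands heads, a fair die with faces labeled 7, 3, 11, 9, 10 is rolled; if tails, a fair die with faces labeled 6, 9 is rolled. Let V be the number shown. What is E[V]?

E[V | heads] = (7+3+11+9+10)/5 = 8.
E[V | tails] = (6+9)/2 = 15/2.
E[V] = (1/2)·(8) + (1/2)·(15/2) = 31/4.

31/4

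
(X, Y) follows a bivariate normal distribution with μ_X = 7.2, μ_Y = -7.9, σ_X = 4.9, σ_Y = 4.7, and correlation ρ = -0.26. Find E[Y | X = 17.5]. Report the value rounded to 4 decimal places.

For a bivariate normal, E[Y | X=x] = μ_Y + ρ·(σ_Y/σ_X)·(x − μ_X).
E[Y | X=17.5] = -7.9 + (-0.26)·(4.7/4.9)·(17.5 − (7.2)) = -7.9 + (-0.24939)·(10.3) = -10.4687.

-10.4687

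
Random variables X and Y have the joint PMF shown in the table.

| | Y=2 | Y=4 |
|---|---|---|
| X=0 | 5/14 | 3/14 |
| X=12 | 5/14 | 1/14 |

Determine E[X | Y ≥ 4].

3

P(Y ≥ 4) = 2/7.
Σ X·P over the event = 0·(3/14) + 12·(1/14) = 6/7.
E[X | Y ≥ 4] = (6/7) / (2/7) = 3.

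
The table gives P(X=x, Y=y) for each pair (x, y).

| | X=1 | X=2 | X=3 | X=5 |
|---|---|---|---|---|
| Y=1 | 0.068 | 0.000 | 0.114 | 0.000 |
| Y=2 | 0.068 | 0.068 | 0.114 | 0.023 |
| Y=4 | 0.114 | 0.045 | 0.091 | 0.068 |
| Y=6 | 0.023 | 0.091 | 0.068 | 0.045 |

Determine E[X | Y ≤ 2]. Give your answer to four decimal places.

2.3538

P(Y ≤ 2) = 0.455.
Σ X·P over the event = 1·(0.068) + 1·(0.068) + 2·(0.068) + 3·(0.114) + 3·(0.114) + 5·(0.023) = 1.071.
E[X | Y ≤ 2] = (1.071) / (0.455) = 2.3538.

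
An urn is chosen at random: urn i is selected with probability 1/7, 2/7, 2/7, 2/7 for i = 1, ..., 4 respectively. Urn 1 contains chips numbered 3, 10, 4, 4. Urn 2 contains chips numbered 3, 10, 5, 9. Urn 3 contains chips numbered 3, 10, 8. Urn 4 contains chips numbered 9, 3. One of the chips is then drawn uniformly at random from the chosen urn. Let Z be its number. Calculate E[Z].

179/28

E[Z | urn 1] = (3+10+4+4)/4 = 21/4.
E[Z | urn 2] = (3+10+5+9)/4 = 27/4.
E[Z | urn 3] = (3+10+8)/3 = 7.
E[Z | urn 4] = (9+3)/2 = 6.
By the law of total expectation,
E[Z] = (1/7)·(21/4) + (2/7)·(27/4) + (2/7)·(7) + (2/7)·(6) = 179/28.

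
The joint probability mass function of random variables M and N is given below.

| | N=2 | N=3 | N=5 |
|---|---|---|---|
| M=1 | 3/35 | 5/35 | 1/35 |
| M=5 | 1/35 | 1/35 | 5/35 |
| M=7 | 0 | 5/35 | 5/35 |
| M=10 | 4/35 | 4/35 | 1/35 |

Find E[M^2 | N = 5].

P(N = 5) = 12/35.
Σ M^2·P over the event = 1·(1/35) + 25·(5/35) + 49·(5/35) + 100·(1/35) = 471/35.
E[M^2 | N = 5] = (471/35) / (12/35) = 157/4.

157/4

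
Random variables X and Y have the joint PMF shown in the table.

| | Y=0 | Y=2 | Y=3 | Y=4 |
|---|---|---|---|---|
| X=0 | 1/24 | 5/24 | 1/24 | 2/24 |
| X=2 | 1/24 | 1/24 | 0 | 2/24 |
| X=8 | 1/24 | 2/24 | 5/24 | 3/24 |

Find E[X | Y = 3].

P(Y = 3) = 1/4.
Σ X·P over the event = 0·(1/24) + 8·(5/24) = 5/3.
E[X | Y = 3] = (5/3) / (1/4) = 20/3.

20/3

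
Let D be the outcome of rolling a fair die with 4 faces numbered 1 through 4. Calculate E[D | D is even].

Given D is even, D is equally likely to be any of {2, 4}.
E[D | D is even] = (2 + 4) / 2 = 3.

3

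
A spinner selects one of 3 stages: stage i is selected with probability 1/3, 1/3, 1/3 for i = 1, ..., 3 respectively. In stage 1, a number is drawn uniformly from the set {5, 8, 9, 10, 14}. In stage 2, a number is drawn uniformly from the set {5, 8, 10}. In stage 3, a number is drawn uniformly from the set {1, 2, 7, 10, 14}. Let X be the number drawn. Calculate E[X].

E[X | stage 1] = (5+8+9+10+14)/5 = 46/5.
E[X | stage 2] = (5+8+10)/3 = 23/3.
E[X | stage 3] = (1+2+7+10+14)/5 = 34/5.
By the law of total expectation,
E[X] = (1/3)·(46/5) + (1/3)·(23/3) + (1/3)·(34/5) = 71/9.

71/9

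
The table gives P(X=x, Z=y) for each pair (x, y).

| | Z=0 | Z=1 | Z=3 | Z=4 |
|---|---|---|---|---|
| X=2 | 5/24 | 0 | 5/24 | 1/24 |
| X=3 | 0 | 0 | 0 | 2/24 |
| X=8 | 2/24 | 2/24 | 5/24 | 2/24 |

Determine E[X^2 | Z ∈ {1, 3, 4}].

P(Z ∈ {1, 3, 4}) = 17/24.
Σ X^2·P over the event = 4·(5/24) + 4·(1/24) + 9·(2/24) + 64·(2/24) + 64·(5/24) + 64·(2/24) = 103/4.
E[X^2 | Z ∈ {1, 3, 4}] = (103/4) / (17/24) = 618/17.

618/17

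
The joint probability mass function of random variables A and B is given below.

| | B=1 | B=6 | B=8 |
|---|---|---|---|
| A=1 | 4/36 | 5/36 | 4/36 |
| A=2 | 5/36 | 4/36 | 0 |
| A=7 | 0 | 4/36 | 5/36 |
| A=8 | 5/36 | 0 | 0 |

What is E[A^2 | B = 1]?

172/7

P(B = 1) = 7/18.
Σ A^2·P over the event = 1·(4/36) + 4·(5/36) + 64·(5/36) = 86/9.
E[A^2 | B = 1] = (86/9) / (7/18) = 172/7.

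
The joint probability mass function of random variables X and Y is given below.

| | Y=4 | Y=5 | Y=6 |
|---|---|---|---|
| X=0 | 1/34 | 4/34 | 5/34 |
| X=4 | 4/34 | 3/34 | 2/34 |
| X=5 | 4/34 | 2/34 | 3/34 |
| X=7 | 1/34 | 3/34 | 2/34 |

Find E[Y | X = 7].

31/6

P(X = 7) = 3/17.
Summing Y·P(X=x,Y=y) over the conditioning event gives 31/34.
E[Y | X = 7] = (31/34) / (3/17) = 31/6.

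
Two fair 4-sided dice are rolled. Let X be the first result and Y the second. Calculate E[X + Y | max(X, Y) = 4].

Outcomes with max(X, Y) = 4: (1,4), (2,4), (3,4), (4,1), (4,2), (4,3), (4,4), each with probability 1/16.
E[X + Y | max(X, Y) = 4] = (5 + 6 + 7 + 5 + 6 + 7 + 8) / 7 = 44/7.

44/7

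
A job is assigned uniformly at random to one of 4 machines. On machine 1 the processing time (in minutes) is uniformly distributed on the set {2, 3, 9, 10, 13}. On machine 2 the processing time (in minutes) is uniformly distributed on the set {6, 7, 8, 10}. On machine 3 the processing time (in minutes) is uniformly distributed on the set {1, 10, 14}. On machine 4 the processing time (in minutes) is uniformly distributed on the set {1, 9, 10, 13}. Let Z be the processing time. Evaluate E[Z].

119/15

E[Z | machine 1] = (2+3+9+10+13)/5 = 37/5.
E[Z | machine 2] = (6+7+8+10)/4 = 31/4.
E[Z | machine 3] = (1+10+14)/3 = 25/3.
E[Z | machine 4] = (1+9+10+13)/4 = 33/4.
E[Z] = (1/4)·(37/5) + (1/4)·(31/4) + (1/4)·(25/3) + (1/4)·(33/4) = 119/15.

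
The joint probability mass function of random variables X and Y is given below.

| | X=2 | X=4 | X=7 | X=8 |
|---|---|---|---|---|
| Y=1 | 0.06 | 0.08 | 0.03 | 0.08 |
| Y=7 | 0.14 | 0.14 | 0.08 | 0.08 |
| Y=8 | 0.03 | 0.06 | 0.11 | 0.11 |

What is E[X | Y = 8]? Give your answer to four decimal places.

P(Y = 8) = 0.31.
Σ X·P over the event = 2·(0.03) + 4·(0.06) + 7·(0.11) + 8·(0.11) = 1.95.
E[X | Y = 8] = (1.95) / (0.31) = 6.2903.

6.2903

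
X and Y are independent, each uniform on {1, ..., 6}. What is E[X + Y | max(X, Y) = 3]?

24/5

Outcomes with max(X, Y) = 3: (1,3), (2,3), (3,1), (3,2), (3,3), each with probability 1/36.
E[X + Y | max(X, Y) = 3] = (4 + 5 + 4 + 5 + 6) / 5 = 24/5.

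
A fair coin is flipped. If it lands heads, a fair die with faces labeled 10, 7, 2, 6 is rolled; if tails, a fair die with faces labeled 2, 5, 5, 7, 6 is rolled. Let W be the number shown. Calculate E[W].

45/8

E[W | heads] = (10+7+2+6)/4 = 25/4.
E[W | tails] = (2+5+5+7+6)/5 = 5.
E[W] = (1/2)·(25/4) + (1/2)·(5) = 45/8.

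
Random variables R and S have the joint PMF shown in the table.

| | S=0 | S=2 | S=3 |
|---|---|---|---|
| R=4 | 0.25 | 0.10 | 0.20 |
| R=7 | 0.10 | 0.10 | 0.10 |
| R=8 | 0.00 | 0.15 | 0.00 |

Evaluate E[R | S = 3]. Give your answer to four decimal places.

5.0000

P(S = 3) = 0.30.
Summing R·P(R=x,S=y) over the conditioning event gives 1.50.
E[R | S = 3] = (1.50) / (0.30) = 5.0000.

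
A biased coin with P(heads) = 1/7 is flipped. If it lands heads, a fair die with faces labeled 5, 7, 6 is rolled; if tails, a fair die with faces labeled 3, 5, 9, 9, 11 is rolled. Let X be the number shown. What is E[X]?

E[X | heads] = (5+7+6)/3 = 6.
E[X | tails] = (3+5+9+9+11)/5 = 37/5.
E[X] = (1/7)·(6) + (6/7)·(37/5) = 36/5.

36/5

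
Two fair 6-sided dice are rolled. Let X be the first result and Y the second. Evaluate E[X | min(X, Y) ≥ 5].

11/2

Outcomes with min(X, Y) ≥ 5: (5,5), (5,6), (6,5), (6,6), each with probability 1/36.
E[X | min(X, Y) ≥ 5] = (5 + 5 + 6 + 6) / 4 = 11/2.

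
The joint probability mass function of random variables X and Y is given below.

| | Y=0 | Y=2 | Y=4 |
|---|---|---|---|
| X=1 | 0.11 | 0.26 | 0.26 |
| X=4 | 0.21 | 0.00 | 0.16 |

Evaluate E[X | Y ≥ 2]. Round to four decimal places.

P(Y ≥ 2) = 0.68.
Summing X·P(X=x,Y=y) over the conditioning event gives 1.16.
E[X | Y ≥ 2] = (1.16) / (0.68) = 1.7059.

1.7059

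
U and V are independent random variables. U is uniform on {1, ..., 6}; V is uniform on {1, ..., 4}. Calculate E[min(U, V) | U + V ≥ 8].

P(U + V ≥ 8) = 1/4.
Summing min(U,V)·P(x,y) over outcomes with U + V ≥ 8 gives 5/6.
E[min(U, V) | U + V ≥ 8] = (5/6) / (1/4) = 10/3.

10/3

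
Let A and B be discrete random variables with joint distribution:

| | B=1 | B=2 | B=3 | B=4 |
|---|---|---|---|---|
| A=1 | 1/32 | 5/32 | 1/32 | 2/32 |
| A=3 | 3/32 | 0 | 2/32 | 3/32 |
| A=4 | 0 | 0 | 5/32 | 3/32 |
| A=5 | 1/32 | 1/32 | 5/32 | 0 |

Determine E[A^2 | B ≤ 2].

83/11

P(B ≤ 2) = 11/32.
Σ A^2·P over the event = 1·(1/32) + 1·(5/32) + 9·(3/32) + 25·(1/32) + 25·(1/32) = 83/32.
E[A^2 | B ≤ 2] = (83/32) / (11/32) = 83/11.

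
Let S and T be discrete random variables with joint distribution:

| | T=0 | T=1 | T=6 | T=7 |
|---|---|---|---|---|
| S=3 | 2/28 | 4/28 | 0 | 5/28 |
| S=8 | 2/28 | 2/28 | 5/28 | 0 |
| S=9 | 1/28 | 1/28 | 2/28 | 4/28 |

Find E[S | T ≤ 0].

31/5

P(T ≤ 0) = 5/28.
Σ S·P over the event = 3·(2/28) + 8·(2/28) + 9·(1/28) = 31/28.
E[S | T ≤ 0] = (31/28) / (5/28) = 31/5.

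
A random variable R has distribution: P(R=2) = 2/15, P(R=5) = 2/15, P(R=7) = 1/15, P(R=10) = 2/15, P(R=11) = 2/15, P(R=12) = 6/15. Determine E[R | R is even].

48/5

P(R is even) = 2/3.
Σ over the event: 2·2/15 + 10·2/15 + 12·2/5 = 32/5.
E[R | R is even] = (32/5) / (2/3) = 48/5.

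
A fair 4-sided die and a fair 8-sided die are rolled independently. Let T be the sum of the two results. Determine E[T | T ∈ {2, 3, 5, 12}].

P(T ∈ {2, 3, 5, 12}) = 1/4.
Σ over the event: 2·1/32 + 3·1/16 + 5·1/8 + 12·1/32 = 5/4.
E[T | T ∈ {2, 3, 5, 12}] = (5/4) / (1/4) = 5.

5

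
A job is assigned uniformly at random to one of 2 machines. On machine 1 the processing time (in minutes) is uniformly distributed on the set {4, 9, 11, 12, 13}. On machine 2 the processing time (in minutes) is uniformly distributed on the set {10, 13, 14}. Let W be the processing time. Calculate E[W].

166/15

E[W | machine 1] = (4+9+11+12+13)/5 = 49/5.
E[W | machine 2] = (10+13+14)/3 = 37/3.
By the law of total expectation,
E[W] = (1/2)·(49/5) + (1/2)·(37/3) = 166/15.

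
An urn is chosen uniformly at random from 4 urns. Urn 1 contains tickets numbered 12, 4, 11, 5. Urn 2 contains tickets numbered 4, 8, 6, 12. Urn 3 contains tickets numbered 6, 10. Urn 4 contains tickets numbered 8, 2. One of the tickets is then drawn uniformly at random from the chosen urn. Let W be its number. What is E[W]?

57/8

E[W | urn 1] = (12+4+11+5)/4 = 8.
E[W | urn 2] = (4+8+6+12)/4 = 15/2.
E[W | urn 3] = (6+10)/2 = 8.
E[W | urn 4] = (8+2)/2 = 5.
E[W] = (1/4)·(8) + (1/4)·(15/2) + (1/4)·(8) + (1/4)·(5) = 57/8.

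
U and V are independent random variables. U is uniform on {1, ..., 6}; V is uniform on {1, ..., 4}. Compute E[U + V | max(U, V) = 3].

P(max(U, V) = 3) = 5/24.
Summing (U+V)·P(x,y) over outcomes with max(U, V) = 3 gives 1.
E[U + V | max(U, V) = 3] = (1) / (5/24) = 24/5.

24/5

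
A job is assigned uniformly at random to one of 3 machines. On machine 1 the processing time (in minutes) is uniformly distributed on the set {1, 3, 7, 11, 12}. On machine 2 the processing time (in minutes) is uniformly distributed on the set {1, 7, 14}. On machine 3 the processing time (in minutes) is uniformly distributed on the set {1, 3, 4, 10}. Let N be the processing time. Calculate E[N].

E[N | machine 1] = (1+3+7+11+12)/5 = 34/5.
E[N | machine 2] = (1+7+14)/3 = 22/3.
E[N | machine 3] = (1+3+4+10)/4 = 9/2.
E[N] = (1/3)·(34/5) + (1/3)·(22/3) + (1/3)·(9/2) = 559/90.

559/90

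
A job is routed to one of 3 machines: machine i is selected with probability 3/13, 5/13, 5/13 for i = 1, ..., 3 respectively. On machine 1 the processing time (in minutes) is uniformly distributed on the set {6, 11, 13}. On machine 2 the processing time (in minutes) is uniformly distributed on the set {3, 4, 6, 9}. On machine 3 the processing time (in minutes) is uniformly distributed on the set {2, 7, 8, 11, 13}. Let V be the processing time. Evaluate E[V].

197/26

E[V | machine 1] = (6+11+13)/3 = 10.
E[V | machine 2] = (3+4+6+9)/4 = 11/2.
E[V | machine 3] = (2+7+8+11+13)/5 = 41/5.
E[V] = (3/13)·(10) + (5/13)·(11/2) + (5/13)·(41/5) = 197/26.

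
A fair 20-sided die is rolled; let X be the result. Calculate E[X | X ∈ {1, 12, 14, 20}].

P(X ∈ {1, 12, 14, 20}) = 1/5.
Σ over the event: 1·1/20 + 12·1/20 + 14·1/20 + 20·1/20 = 47/20.
E[X | X ∈ {1, 12, 14, 20}] = (47/20) / (1/5) = 47/4.

47/4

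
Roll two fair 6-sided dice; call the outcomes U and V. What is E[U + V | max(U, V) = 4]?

44/7

Outcomes with max(U, V) = 4: (1,4), (2,4), (3,4), (4,1), (4,2), (4,3), (4,4), each with probability 1/36.
E[U + V | max(U, V) = 4] = (5 + 6 + 7 + 5 + 6 + 7 + 8) / 7 = 44/7.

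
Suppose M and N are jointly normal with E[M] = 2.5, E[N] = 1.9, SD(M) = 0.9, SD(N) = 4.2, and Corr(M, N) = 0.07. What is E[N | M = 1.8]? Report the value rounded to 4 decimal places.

The regression of N on M has slope ρ·σ_N/σ_M and passes through (μ_M, μ_N).
E[N | M=1.8] = 1.9 + (0.07)·(4.2/0.9)·(1.8 − (2.5)) = 1.9 + (0.32667)·(-0.7) = 1.6713.

1.6713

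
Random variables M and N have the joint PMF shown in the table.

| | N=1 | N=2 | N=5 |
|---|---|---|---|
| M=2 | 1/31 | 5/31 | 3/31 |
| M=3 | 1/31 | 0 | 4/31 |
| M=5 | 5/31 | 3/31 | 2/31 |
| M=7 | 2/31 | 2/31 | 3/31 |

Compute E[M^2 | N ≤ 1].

P(N ≤ 1) = 9/31.
Σ M^2·P over the event = 4·(1/31) + 9·(1/31) + 25·(5/31) + 49·(2/31) = 236/31.
E[M^2 | N ≤ 1] = (236/31) / (9/31) = 236/9.

236/9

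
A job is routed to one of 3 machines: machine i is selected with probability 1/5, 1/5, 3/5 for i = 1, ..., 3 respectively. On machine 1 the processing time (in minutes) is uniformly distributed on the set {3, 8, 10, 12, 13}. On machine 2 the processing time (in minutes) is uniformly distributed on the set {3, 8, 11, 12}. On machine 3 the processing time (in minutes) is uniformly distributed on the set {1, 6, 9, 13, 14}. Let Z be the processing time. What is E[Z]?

87/10

E[Z | machine 1] = (3+8+10+12+13)/5 = 46/5.
E[Z | machine 2] = (3+8+11+12)/4 = 17/2.
E[Z | machine 3] = (1+6+9+13+14)/5 = 43/5.
E[Z] = (1/5)·(46/5) + (1/5)·(17/2) + (3/5)·(43/5) = 87/10.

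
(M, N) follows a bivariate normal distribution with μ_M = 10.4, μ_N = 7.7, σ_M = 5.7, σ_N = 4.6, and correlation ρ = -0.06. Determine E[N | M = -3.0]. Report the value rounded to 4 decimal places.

8.3488

E[N | M=x] = μ_N + ρ(σ_N/σ_M)(x − μ_M) for jointly normal variables.
E[N | M=-3.0] = 7.7 + (-0.06)·(4.6/5.7)·(-3.0 − (10.4)) = 7.7 + (-0.048421)·(-13.4) = 8.3488.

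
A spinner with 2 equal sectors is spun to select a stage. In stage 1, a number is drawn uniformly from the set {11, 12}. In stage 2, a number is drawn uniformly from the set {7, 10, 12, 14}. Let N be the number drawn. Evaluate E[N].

89/8

E[N | stage 1] = (11+12)/2 = 23/2.
E[N | stage 2] = (7+10+12+14)/4 = 43/4.
E[N] = (1/2)·(23/2) + (1/2)·(43/4) = 89/8.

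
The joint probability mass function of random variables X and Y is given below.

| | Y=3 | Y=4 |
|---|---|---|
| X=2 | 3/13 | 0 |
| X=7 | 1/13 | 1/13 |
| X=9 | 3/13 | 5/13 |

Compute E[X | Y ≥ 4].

P(Y ≥ 4) = 6/13.
Σ X·P over the event = 7·(1/13) + 9·(5/13) = 4.
E[X | Y ≥ 4] = (4) / (6/13) = 26/3.

26/3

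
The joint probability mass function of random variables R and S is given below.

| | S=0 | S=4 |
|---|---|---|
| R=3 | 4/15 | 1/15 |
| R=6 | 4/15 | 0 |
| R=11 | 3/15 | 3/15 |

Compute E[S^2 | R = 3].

16/5

P(R = 3) = 1/3.
Σ S^2·P over the event = 0·(4/15) + 16·(1/15) = 16/15.
E[S^2 | R = 3] = (16/15) / (1/3) = 16/5.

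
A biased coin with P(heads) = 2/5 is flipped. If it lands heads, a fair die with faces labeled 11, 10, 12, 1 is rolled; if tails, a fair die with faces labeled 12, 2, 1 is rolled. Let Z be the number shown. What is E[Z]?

32/5

E[Z | heads] = (11+10+12+1)/4 = 17/2.
E[Z | tails] = (12+2+1)/3 = 5.
By the law of total expectation,
E[Z] = (2/5)·(17/2) + (3/5)·(5) = 32/5.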